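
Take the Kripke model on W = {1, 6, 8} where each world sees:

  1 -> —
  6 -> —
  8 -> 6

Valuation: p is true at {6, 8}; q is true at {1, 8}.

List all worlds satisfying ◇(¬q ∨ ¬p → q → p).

{8}

1: no successors, so ◇(¬q ∨ ¬p → q → p) fails. ✗
6: no successors, so ◇(¬q ∨ ¬p → q → p) fails. ✗
8: successors {6}; ¬q ∨ ¬p → q → p there: 6:T. ✓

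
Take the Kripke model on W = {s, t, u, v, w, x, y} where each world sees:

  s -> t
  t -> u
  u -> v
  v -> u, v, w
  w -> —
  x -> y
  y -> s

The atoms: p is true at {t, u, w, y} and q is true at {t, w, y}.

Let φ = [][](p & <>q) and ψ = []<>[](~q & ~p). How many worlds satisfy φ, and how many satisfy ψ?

1 and 3

For [][](p & <>q):
s: successors {t}; [](p & <>q) there: t:F. ✗
t: successors {u}; [](p & <>q) there: u:F. ✗
u: successors {v}; [](p & <>q) there: v:F. ✗
v: successors {u, v, w}; [](p & <>q) there: u:F, v:F, w:T. ✗
w: no successors, so [][](p & <>q) holds vacuously. ✓
x: successors {y}; [](p & <>q) there: y:F. ✗
y: successors {s}; [](p & <>q) there: s:F. ✗
— 1 world.
For []<>[](~q & ~p):
s: successors {t}; <>[](~q & ~p) there: t:T. ✓
t: successors {u}; <>[](~q & ~p) there: u:F. ✗
u: successors {v}; <>[](~q & ~p) there: v:T. ✓
v: successors {u, v, w}; <>[](~q & ~p) there: u:F, v:T, w:F. ✗
w: no successors, so []<>[](~q & ~p) holds vacuously. ✓
x: successors {y}; <>[](~q & ~p) there: y:F. ✗
y: successors {s}; <>[](~q & ~p) there: s:F. ✗
— 3 worlds.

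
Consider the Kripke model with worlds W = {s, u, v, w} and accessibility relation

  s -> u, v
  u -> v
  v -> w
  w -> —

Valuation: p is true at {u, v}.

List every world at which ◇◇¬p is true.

{s, u}

s: successors {u, v}; ◇¬p there: u:F, v:T. ✓
u: successors {v}; ◇¬p there: v:T. ✓
v: successors {w}; ◇¬p there: w:F. ✗
w: no successors, so ◇◇¬p fails. ✗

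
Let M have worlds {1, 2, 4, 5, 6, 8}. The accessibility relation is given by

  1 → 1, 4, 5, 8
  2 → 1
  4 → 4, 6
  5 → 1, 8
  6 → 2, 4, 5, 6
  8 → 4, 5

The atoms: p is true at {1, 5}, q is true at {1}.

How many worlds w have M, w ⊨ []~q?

1: successors {1, 4, 5, 8}; ~q there: 1:F, 4:T, 5:T, 8:T. ✗
2: successors {1}; ~q there: 1:F. ✗
4: successors {4, 6}; ~q there: 4:T, 6:T. ✓
5: successors {1, 8}; ~q there: 1:F, 8:T. ✗
6: successors {2, 4, 5, 6}; ~q there: 2:T, 4:T, 5:T, 6:T. ✓
8: successors {4, 5}; ~q there: 4:T, 5:T. ✓
Satisfying worlds: {4, 6, 8}.

3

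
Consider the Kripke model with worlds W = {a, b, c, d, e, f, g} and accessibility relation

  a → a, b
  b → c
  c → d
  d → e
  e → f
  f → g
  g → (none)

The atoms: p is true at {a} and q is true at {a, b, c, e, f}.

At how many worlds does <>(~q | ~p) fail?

a: successors {a, b}; ~q | ~p there: a:F, b:T. ✓
b: successors {c}; ~q | ~p there: c:T. ✓
c: successors {d}; ~q | ~p there: d:T. ✓
d: successors {e}; ~q | ~p there: e:T. ✓
e: successors {f}; ~q | ~p there: f:T. ✓
f: successors {g}; ~q | ~p there: g:T. ✓
g: no successors, so <>(~q | ~p) fails. ✗
Satisfying worlds: {a, b, c, d, e, f}.
So <>(~q | ~p) fails at the other 1 world.

1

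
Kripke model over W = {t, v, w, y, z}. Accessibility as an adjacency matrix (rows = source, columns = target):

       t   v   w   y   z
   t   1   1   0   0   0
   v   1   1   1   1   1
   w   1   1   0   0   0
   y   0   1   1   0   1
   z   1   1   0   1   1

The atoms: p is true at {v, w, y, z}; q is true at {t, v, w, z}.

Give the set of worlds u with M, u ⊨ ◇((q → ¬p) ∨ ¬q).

t: successors {t, v}; (q → ¬p) ∨ ¬q there: t:T, v:F. ✓
v: successors {t, v, w, y, z}; (q → ¬p) ∨ ¬q there: t:T, v:F, w:F, y:T, z:F. ✓
w: successors {t, v}; (q → ¬p) ∨ ¬q there: t:T, v:F. ✓
y: successors {v, w, z}; (q → ¬p) ∨ ¬q there: v:F, w:F, z:F. ✗
z: successors {t, v, y, z}; (q → ¬p) ∨ ¬q there: t:T, v:F, y:T, z:F. ✓

{t, v, w, z}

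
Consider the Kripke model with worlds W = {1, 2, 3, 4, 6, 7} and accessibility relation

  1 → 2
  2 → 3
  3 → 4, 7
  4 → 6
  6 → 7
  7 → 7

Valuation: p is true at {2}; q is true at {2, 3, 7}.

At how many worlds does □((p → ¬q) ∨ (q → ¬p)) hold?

5

1: successors {2}; (p → ¬q) ∨ (q → ¬p) there: 2:F. ✗
2: successors {3}; (p → ¬q) ∨ (q → ¬p) there: 3:T. ✓
3: successors {4, 7}; (p → ¬q) ∨ (q → ¬p) there: 4:T, 7:T. ✓
4: successors {6}; (p → ¬q) ∨ (q → ¬p) there: 6:T. ✓
6: successors {7}; (p → ¬q) ∨ (q → ¬p) there: 7:T. ✓
7: successors {7}; (p → ¬q) ∨ (q → ¬p) there: 7:T. ✓
Satisfying worlds: {2, 3, 4, 6, 7}.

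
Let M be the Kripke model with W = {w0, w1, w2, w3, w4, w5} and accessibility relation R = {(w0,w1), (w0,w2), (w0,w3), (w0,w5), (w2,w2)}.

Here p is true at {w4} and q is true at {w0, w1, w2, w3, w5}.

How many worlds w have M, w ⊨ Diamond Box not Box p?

w0: successors {w1, w2, w3, w5}; Box not Box p there: w1:T, w2:T, w3:T, w5:T. ✓
w1: no successors, so Diamond Box not Box p fails. ✗
w2: successors {w2}; Box not Box p there: w2:T. ✓
w3: no successors, so Diamond Box not Box p fails. ✗
w4: no successors, so Diamond Box not Box p fails. ✗
w5: no successors, so Diamond Box not Box p fails. ✗
Satisfying worlds: {w0, w2}.

2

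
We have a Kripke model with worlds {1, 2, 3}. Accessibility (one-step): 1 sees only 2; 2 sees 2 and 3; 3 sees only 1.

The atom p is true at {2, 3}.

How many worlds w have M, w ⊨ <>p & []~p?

1: <>p is T, []~p is F. ✗
2: <>p is T, []~p is F. ✗
3: <>p is F, []~p is T. ✗
Satisfying worlds: ∅.

0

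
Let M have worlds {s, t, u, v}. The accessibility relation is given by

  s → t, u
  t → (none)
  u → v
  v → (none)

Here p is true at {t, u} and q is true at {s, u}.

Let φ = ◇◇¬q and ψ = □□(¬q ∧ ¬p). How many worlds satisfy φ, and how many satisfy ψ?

1 and 4

For ◇◇¬q:
s: successors {t, u}; ◇¬q there: t:F, u:T. ✓
t: no successors, so ◇◇¬q fails. ✗
u: successors {v}; ◇¬q there: v:F. ✗
v: no successors, so ◇◇¬q fails. ✗
— 1 world.
For □□(¬q ∧ ¬p):
s: successors {t, u}; □(¬q ∧ ¬p) there: t:T, u:T. ✓
t: no successors, so □□(¬q ∧ ¬p) holds vacuously. ✓
u: successors {v}; □(¬q ∧ ¬p) there: v:T. ✓
v: no successors, so □□(¬q ∧ ¬p) holds vacuously. ✓
— 4 worlds.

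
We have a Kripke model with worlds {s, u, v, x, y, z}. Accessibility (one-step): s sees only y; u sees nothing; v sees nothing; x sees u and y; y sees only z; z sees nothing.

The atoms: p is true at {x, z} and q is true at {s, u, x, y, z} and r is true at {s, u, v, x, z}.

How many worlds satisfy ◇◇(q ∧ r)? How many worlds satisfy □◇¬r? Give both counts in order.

For ◇◇(q ∧ r):
s: successors {y}; ◇(q ∧ r) there: y:T. ✓
u: no successors, so ◇◇(q ∧ r) fails. ✗
v: no successors, so ◇◇(q ∧ r) fails. ✗
x: successors {u, y}; ◇(q ∧ r) there: u:F, y:T. ✓
y: successors {z}; ◇(q ∧ r) there: z:F. ✗
z: no successors, so ◇◇(q ∧ r) fails. ✗
— 2 worlds.
For □◇¬r:
s: successors {y}; ◇¬r there: y:F. ✗
u: no successors, so □◇¬r holds vacuously. ✓
v: no successors, so □◇¬r holds vacuously. ✓
x: successors {u, y}; ◇¬r there: u:F, y:F. ✗
y: successors {z}; ◇¬r there: z:F. ✗
z: no successors, so □◇¬r holds vacuously. ✓
— 3 worlds.

2 and 3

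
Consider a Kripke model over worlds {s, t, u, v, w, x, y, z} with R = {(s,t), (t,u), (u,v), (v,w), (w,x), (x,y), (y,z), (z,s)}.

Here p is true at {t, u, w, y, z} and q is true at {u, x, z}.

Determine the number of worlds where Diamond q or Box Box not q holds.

5

s: Diamond q is F, Box Box not q is F. ✗
t: Diamond q is T, Box Box not q is T. ✓
u: Diamond q is F, Box Box not q is T. ✓
v: Diamond q is F, Box Box not q is F. ✗
w: Diamond q is T, Box Box not q is T. ✓
x: Diamond q is F, Box Box not q is F. ✗
y: Diamond q is T, Box Box not q is T. ✓
z: Diamond q is F, Box Box not q is T. ✓
Satisfying worlds: {t, u, w, y, z}.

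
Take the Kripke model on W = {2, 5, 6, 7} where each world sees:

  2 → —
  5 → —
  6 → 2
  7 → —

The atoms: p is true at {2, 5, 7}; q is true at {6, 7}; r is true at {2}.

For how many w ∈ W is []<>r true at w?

3

2: no successors, so []<>r holds vacuously. ✓
5: no successors, so []<>r holds vacuously. ✓
6: successors {2}; <>r there: 2:F. ✗
7: no successors, so []<>r holds vacuously. ✓
Satisfying worlds: {2, 5, 7}.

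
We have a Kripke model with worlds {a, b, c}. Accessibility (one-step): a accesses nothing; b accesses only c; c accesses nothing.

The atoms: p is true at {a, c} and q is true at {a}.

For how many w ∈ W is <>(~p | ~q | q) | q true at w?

a: <>(~p | ~q | q) is F, q is T. ✓
b: <>(~p | ~q | q) is T, q is F. ✓
c: <>(~p | ~q | q) is F, q is F. ✗
Satisfying worlds: {a, b}.

2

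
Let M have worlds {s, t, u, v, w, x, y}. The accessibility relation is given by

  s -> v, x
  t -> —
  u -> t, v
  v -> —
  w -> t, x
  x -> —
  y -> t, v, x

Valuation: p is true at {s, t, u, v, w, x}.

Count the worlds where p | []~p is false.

s: p is T, []~p is F. ✓
t: p is T, []~p is T. ✓
u: p is T, []~p is F. ✓
v: p is T, []~p is T. ✓
w: p is T, []~p is F. ✓
x: p is T, []~p is T. ✓
y: p is F, []~p is F. ✗
Satisfying worlds: {s, t, u, v, w, x}.
So p | []~p fails at the other 1 world.

1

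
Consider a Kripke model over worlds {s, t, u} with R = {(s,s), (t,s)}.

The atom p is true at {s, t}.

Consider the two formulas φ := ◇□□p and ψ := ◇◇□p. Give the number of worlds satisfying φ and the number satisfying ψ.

2 and 2

For ◇□□p:
s: successors {s}; □□p there: s:T. ✓
t: successors {s}; □□p there: s:T. ✓
u: no successors, so ◇□□p fails. ✗
— 2 worlds.
For ◇◇□p:
s: successors {s}; ◇□p there: s:T. ✓
t: successors {s}; ◇□p there: s:T. ✓
u: no successors, so ◇◇□p fails. ✗
— 2 worlds.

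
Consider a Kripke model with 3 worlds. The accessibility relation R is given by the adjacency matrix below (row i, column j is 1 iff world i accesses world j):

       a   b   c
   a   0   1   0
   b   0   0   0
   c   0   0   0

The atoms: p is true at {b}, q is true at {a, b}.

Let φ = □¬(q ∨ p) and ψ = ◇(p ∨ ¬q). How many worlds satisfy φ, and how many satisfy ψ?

2 and 1

For □¬(q ∨ p):
a: successors {b}; ¬(q ∨ p) there: b:F. ✗
b: no successors, so □¬(q ∨ p) holds vacuously. ✓
c: no successors, so □¬(q ∨ p) holds vacuously. ✓
— 2 worlds.
For ◇(p ∨ ¬q):
a: successors {b}; p ∨ ¬q there: b:T. ✓
b: no successors, so ◇(p ∨ ¬q) fails. ✗
c: no successors, so ◇(p ∨ ¬q) fails. ✗
— 1 world.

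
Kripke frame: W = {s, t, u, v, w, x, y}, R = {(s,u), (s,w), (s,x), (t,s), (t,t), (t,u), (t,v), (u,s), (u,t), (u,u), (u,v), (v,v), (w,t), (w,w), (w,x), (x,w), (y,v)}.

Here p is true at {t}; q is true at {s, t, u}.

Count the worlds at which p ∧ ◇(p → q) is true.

s: p is F, ◇(p → q) is T. ✗
t: p is T, ◇(p → q) is T. ✓
u: p is F, ◇(p → q) is T. ✗
v: p is F, ◇(p → q) is T. ✗
w: p is F, ◇(p → q) is T. ✗
x: p is F, ◇(p → q) is T. ✗
y: p is F, ◇(p → q) is T. ✗
Satisfying worlds: {t}.

1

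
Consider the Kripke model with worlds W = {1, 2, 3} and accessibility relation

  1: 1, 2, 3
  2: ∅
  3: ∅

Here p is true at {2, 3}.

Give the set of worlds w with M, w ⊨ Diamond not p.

1: successors {1, 2, 3}; not p there: 1:T, 2:F, 3:F. ✓
2: no successors, so Diamond not p fails. ✗
3: no successors, so Diamond not p fails. ✗

{1}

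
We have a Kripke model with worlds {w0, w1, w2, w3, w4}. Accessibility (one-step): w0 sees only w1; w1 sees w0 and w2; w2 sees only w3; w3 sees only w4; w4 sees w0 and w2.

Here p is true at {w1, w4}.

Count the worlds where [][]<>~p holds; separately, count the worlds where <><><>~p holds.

1 and 5

For [][]<>~p:
w0: successors {w1}; []<>~p there: w1:F. ✗
w1: successors {w0, w2}; []<>~p there: w0:T, w2:F. ✗
w2: successors {w3}; []<>~p there: w3:T. ✓
w3: successors {w4}; []<>~p there: w4:F. ✗
w4: successors {w0, w2}; []<>~p there: w0:T, w2:F. ✗
— 1 world.
For <><><>~p:
w0: successors {w1}; <><>~p there: w1:T. ✓
w1: successors {w0, w2}; <><>~p there: w0:T, w2:F. ✓
w2: successors {w3}; <><>~p there: w3:T. ✓
w3: successors {w4}; <><>~p there: w4:T. ✓
w4: successors {w0, w2}; <><>~p there: w0:T, w2:F. ✓
— 5 worlds.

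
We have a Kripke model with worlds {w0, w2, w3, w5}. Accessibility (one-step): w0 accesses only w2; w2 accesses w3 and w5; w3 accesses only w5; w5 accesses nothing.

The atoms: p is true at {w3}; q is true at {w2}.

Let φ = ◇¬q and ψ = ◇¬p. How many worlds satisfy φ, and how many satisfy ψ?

2 and 3

For ◇¬q:
w0: successors {w2}; ¬q there: w2:F. ✗
w2: successors {w3, w5}; ¬q there: w3:T, w5:T. ✓
w3: successors {w5}; ¬q there: w5:T. ✓
w5: no successors, so ◇¬q fails. ✗
— 2 worlds.
For ◇¬p:
w0: successors {w2}; ¬p there: w2:T. ✓
w2: successors {w3, w5}; ¬p there: w3:F, w5:T. ✓
w3: successors {w5}; ¬p there: w5:T. ✓
w5: no successors, so ◇¬p fails. ✗
— 3 worlds.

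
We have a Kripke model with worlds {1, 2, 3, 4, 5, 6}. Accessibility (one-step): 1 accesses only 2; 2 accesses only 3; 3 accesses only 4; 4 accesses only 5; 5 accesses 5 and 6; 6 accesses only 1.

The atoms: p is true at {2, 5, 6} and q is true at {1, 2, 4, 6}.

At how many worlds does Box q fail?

1: successors {2}; q there: 2:T. ✓
2: successors {3}; q there: 3:F. ✗
3: successors {4}; q there: 4:T. ✓
4: successors {5}; q there: 5:F. ✗
5: successors {5, 6}; q there: 5:F, 6:T. ✗
6: successors {1}; q there: 1:T. ✓
Satisfying worlds: {1, 3, 6}.
So Box q fails at the other 3 worlds.

3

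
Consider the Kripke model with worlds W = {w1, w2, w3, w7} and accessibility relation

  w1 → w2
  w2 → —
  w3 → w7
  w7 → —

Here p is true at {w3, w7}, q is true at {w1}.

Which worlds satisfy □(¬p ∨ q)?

{w1, w2, w7}

w1: successors {w2}; ¬p ∨ q there: w2:T. ✓
w2: no successors, so □(¬p ∨ q) holds vacuously. ✓
w3: successors {w7}; ¬p ∨ q there: w7:F. ✗
w7: no successors, so □(¬p ∨ q) holds vacuously. ✓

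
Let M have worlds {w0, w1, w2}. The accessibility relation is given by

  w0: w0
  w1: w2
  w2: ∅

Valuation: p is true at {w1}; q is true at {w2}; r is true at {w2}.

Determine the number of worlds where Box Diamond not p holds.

2

w0: successors {w0}; Diamond not p there: w0:T. ✓
w1: successors {w2}; Diamond not p there: w2:F. ✗
w2: no successors, so Box Diamond not p holds vacuously. ✓
Satisfying worlds: {w0, w2}.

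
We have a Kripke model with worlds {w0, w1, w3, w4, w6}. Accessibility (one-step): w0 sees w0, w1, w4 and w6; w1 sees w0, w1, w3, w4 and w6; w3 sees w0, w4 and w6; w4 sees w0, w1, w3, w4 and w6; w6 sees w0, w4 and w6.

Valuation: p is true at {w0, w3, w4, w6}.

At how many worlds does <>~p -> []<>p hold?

w0: <>~p is T, []<>p is T. ✓
w1: <>~p is T, []<>p is T. ✓
w3: <>~p is F, []<>p is T. ✓
w4: <>~p is T, []<>p is T. ✓
w6: <>~p is F, []<>p is T. ✓
Satisfying worlds: {w0, w1, w3, w4, w6}.

5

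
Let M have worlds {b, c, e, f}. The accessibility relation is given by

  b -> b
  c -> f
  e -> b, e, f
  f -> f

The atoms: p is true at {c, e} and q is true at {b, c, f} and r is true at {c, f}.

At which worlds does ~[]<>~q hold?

{b, c, e, f}

b: []<>~q is F. ✓
c: []<>~q is F. ✓
e: []<>~q is F. ✓
f: []<>~q is F. ✓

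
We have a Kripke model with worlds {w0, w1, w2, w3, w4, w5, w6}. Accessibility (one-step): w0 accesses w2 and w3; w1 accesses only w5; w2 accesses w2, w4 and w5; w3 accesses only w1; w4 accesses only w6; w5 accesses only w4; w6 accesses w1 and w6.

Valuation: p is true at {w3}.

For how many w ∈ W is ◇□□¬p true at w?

w0: successors {w2, w3}; □□¬p there: w2:T, w3:T. ✓
w1: successors {w5}; □□¬p there: w5:T. ✓
w2: successors {w2, w4, w5}; □□¬p there: w2:T, w4:T, w5:T. ✓
w3: successors {w1}; □□¬p there: w1:T. ✓
w4: successors {w6}; □□¬p there: w6:T. ✓
w5: successors {w4}; □□¬p there: w4:T. ✓
w6: successors {w1, w6}; □□¬p there: w1:T, w6:T. ✓
Satisfying worlds: {w0, w1, w2, w3, w4, w5, w6}.

7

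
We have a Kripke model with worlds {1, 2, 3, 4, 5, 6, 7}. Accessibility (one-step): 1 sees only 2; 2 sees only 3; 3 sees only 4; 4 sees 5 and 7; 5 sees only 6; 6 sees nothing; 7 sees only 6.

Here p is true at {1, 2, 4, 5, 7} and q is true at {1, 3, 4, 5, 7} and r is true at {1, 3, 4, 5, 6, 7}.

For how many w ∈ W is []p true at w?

1: successors {2}; p there: 2:T. ✓
2: successors {3}; p there: 3:F. ✗
3: successors {4}; p there: 4:T. ✓
4: successors {5, 7}; p there: 5:T, 7:T. ✓
5: successors {6}; p there: 6:F. ✗
6: no successors, so []p holds vacuously. ✓
7: successors {6}; p there: 6:F. ✗
Satisfying worlds: {1, 3, 4, 6}.

4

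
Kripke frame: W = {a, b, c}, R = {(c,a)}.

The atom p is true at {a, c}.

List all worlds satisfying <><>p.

a: no successors, so <><>p fails. ✗
b: no successors, so <><>p fails. ✗
c: successors {a}; <>p there: a:F. ✗

∅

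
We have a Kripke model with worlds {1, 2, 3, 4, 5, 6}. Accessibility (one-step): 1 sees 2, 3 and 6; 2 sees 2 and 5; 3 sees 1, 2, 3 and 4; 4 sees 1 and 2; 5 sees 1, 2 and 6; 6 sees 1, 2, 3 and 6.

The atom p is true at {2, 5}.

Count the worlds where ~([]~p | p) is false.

1: []~p | p is F. ✓
2: []~p | p is T. ✗
3: []~p | p is F. ✓
4: []~p | p is F. ✓
5: []~p | p is T. ✗
6: []~p | p is F. ✓
Satisfying worlds: {1, 3, 4, 6}.
So ~([]~p | p) fails at the other 2 worlds.

2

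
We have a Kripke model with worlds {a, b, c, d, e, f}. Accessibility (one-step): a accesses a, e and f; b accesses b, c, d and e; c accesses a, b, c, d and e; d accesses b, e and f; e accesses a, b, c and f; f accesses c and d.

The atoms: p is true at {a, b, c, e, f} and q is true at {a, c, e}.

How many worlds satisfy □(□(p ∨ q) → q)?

a: successors {a, e, f}; □(p ∨ q) → q there: a:T, e:T, f:T. ✓
b: successors {b, c, d, e}; □(p ∨ q) → q there: b:T, c:T, d:F, e:T. ✗
c: successors {a, b, c, d, e}; □(p ∨ q) → q there: a:T, b:T, c:T, d:F, e:T. ✗
d: successors {b, e, f}; □(p ∨ q) → q there: b:T, e:T, f:T. ✓
e: successors {a, b, c, f}; □(p ∨ q) → q there: a:T, b:T, c:T, f:T. ✓
f: successors {c, d}; □(p ∨ q) → q there: c:T, d:F. ✗
Satisfying worlds: {a, d, e}.

3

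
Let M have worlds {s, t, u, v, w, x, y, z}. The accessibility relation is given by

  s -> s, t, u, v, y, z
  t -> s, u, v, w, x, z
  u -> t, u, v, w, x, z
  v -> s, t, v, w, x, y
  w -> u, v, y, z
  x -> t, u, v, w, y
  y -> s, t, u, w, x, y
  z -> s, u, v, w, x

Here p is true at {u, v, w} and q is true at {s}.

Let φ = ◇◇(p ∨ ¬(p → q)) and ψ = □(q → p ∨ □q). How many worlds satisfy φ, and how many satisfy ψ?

For ◇◇(p ∨ ¬(p → q)):
s: successors {s, t, u, v, y, z}; ◇(p ∨ ¬(p → q)) there: s:T, t:T, u:T, v:T, y:T, z:T. ✓
t: successors {s, u, v, w, x, z}; ◇(p ∨ ¬(p → q)) there: s:T, u:T, v:T, w:T, x:T, z:T. ✓
u: successors {t, u, v, w, x, z}; ◇(p ∨ ¬(p → q)) there: t:T, u:T, v:T, w:T, x:T, z:T. ✓
v: successors {s, t, v, w, x, y}; ◇(p ∨ ¬(p → q)) there: s:T, t:T, v:T, w:T, x:T, y:T. ✓
w: successors {u, v, y, z}; ◇(p ∨ ¬(p → q)) there: u:T, v:T, y:T, z:T. ✓
x: successors {t, u, v, w, y}; ◇(p ∨ ¬(p → q)) there: t:T, u:T, v:T, w:T, y:T. ✓
y: successors {s, t, u, w, x, y}; ◇(p ∨ ¬(p → q)) there: s:T, t:T, u:T, w:T, x:T, y:T. ✓
z: successors {s, u, v, w, x}; ◇(p ∨ ¬(p → q)) there: s:T, u:T, v:T, w:T, x:T. ✓
— 8 worlds.
For □(q → p ∨ □q):
s: successors {s, t, u, v, y, z}; q → p ∨ □q there: s:F, t:T, u:T, v:T, y:T, z:T. ✗
t: successors {s, u, v, w, x, z}; q → p ∨ □q there: s:F, u:T, v:T, w:T, x:T, z:T. ✗
u: successors {t, u, v, w, x, z}; q → p ∨ □q there: t:T, u:T, v:T, w:T, x:T, z:T. ✓
v: successors {s, t, v, w, x, y}; q → p ∨ □q there: s:F, t:T, v:T, w:T, x:T, y:T. ✗
w: successors {u, v, y, z}; q → p ∨ □q there: u:T, v:T, y:T, z:T. ✓
x: successors {t, u, v, w, y}; q → p ∨ □q there: t:T, u:T, v:T, w:T, y:T. ✓
y: successors {s, t, u, w, x, y}; q → p ∨ □q there: s:F, t:T, u:T, w:T, x:T, y:T. ✗
z: successors {s, u, v, w, x}; q → p ∨ □q there: s:F, u:T, v:T, w:T, x:T. ✗
— 3 worlds.

8 and 3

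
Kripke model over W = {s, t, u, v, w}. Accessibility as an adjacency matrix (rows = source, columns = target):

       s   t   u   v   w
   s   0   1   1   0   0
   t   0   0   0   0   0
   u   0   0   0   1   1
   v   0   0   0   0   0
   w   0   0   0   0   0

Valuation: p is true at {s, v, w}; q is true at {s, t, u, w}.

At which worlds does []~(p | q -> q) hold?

{t, v, w}

s: successors {t, u}; ~(p | q -> q) there: t:F, u:F. ✗
t: no successors, so []~(p | q -> q) holds vacuously. ✓
u: successors {v, w}; ~(p | q -> q) there: v:T, w:F. ✗
v: no successors, so []~(p | q -> q) holds vacuously. ✓
w: no successors, so []~(p | q -> q) holds vacuously. ✓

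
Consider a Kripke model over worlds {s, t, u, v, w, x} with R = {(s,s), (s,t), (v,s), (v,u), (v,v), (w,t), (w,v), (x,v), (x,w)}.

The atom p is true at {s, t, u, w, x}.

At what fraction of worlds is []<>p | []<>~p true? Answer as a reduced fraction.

s: []<>p is F, []<>~p is F. ✗
t: []<>p is T, []<>~p is T. ✓
u: []<>p is T, []<>~p is T. ✓
v: []<>p is F, []<>~p is F. ✗
w: []<>p is F, []<>~p is F. ✗
x: []<>p is T, []<>~p is T. ✓
That's 3 of 6 worlds, so 3/6 = 1/2.

1/2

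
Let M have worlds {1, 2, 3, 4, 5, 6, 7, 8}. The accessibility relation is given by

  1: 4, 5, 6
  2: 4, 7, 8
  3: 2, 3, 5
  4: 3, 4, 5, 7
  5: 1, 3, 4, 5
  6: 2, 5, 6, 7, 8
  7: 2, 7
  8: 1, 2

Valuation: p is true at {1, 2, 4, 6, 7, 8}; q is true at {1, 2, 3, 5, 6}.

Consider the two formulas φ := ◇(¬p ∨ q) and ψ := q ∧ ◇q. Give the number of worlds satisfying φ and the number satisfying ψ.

For ◇(¬p ∨ q):
1: successors {4, 5, 6}; ¬p ∨ q there: 4:F, 5:T, 6:T. ✓
2: successors {4, 7, 8}; ¬p ∨ q there: 4:F, 7:F, 8:F. ✗
3: successors {2, 3, 5}; ¬p ∨ q there: 2:T, 3:T, 5:T. ✓
4: successors {3, 4, 5, 7}; ¬p ∨ q there: 3:T, 4:F, 5:T, 7:F. ✓
5: successors {1, 3, 4, 5}; ¬p ∨ q there: 1:T, 3:T, 4:F, 5:T. ✓
6: successors {2, 5, 6, 7, 8}; ¬p ∨ q there: 2:T, 5:T, 6:T, 7:F, 8:F. ✓
7: successors {2, 7}; ¬p ∨ q there: 2:T, 7:F. ✓
8: successors {1, 2}; ¬p ∨ q there: 1:T, 2:T. ✓
— 7 worlds.
For q ∧ ◇q:
1: q is T, ◇q is T. ✓
2: q is T, ◇q is F. ✗
3: q is T, ◇q is T. ✓
4: q is F, ◇q is T. ✗
5: q is T, ◇q is T. ✓
6: q is T, ◇q is T. ✓
7: q is F, ◇q is T. ✗
8: q is F, ◇q is T. ✗
— 4 worlds.

7 and 4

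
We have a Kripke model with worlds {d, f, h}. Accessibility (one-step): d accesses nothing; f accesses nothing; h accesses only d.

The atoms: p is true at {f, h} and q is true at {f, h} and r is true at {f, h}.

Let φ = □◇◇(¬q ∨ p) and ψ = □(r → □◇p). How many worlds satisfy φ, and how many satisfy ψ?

2 and 3

For □◇◇(¬q ∨ p):
d: no successors, so □◇◇(¬q ∨ p) holds vacuously. ✓
f: no successors, so □◇◇(¬q ∨ p) holds vacuously. ✓
h: successors {d}; ◇◇(¬q ∨ p) there: d:F. ✗
— 2 worlds.
For □(r → □◇p):
d: no successors, so □(r → □◇p) holds vacuously. ✓
f: no successors, so □(r → □◇p) holds vacuously. ✓
h: successors {d}; r → □◇p there: d:T. ✓
— 3 worlds.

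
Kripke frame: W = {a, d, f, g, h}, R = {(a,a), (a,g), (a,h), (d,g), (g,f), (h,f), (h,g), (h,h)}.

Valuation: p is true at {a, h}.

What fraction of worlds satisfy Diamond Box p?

2/5

a: successors {a, g, h}; Box p there: a:F, g:F, h:F. ✗
d: successors {g}; Box p there: g:F. ✗
f: no successors, so Diamond Box p fails. ✗
g: successors {f}; Box p there: f:T. ✓
h: successors {f, g, h}; Box p there: f:T, g:F, h:F. ✓
That's 2 of 5 worlds, so 2/5.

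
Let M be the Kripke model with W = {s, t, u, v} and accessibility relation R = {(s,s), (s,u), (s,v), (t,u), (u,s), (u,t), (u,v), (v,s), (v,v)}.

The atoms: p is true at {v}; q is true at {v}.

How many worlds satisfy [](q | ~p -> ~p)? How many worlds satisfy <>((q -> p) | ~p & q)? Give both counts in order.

For [](q | ~p -> ~p):
s: successors {s, u, v}; q | ~p -> ~p there: s:T, u:T, v:F. ✗
t: successors {u}; q | ~p -> ~p there: u:T. ✓
u: successors {s, t, v}; q | ~p -> ~p there: s:T, t:T, v:F. ✗
v: successors {s, v}; q | ~p -> ~p there: s:T, v:F. ✗
— 1 world.
For <>((q -> p) | ~p & q):
s: successors {s, u, v}; (q -> p) | ~p & q there: s:T, u:T, v:T. ✓
t: successors {u}; (q -> p) | ~p & q there: u:T. ✓
u: successors {s, t, v}; (q -> p) | ~p & q there: s:T, t:T, v:T. ✓
v: successors {s, v}; (q -> p) | ~p & q there: s:T, v:T. ✓
— 4 worlds.

1 and 4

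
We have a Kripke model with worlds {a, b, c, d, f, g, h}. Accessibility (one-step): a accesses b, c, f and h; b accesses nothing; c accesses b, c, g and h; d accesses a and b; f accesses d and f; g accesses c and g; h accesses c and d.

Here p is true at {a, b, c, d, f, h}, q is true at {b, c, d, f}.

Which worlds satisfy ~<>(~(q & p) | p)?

a: <>(~(q & p) | p) is T. ✗
b: <>(~(q & p) | p) is F. ✓
c: <>(~(q & p) | p) is T. ✗
d: <>(~(q & p) | p) is T. ✗
f: <>(~(q & p) | p) is T. ✗
g: <>(~(q & p) | p) is T. ✗
h: <>(~(q & p) | p) is T. ✗

{b}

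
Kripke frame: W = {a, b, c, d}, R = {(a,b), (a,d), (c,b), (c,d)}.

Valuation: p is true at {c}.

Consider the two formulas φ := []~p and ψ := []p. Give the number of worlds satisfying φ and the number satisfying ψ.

4 and 2

For []~p:
a: successors {b, d}; ~p there: b:T, d:T. ✓
b: no successors, so []~p holds vacuously. ✓
c: successors {b, d}; ~p there: b:T, d:T. ✓
d: no successors, so []~p holds vacuously. ✓
— 4 worlds.
For []p:
a: successors {b, d}; p there: b:F, d:F. ✗
b: no successors, so []p holds vacuously. ✓
c: successors {b, d}; p there: b:F, d:F. ✗
d: no successors, so []p holds vacuously. ✓
— 2 worlds.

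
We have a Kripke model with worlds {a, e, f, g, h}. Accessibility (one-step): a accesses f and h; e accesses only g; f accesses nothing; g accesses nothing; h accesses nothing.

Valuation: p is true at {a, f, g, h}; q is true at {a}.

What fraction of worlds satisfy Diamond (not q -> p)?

2/5

a: successors {f, h}; not q -> p there: f:T, h:T. ✓
e: successors {g}; not q -> p there: g:T. ✓
f: no successors, so Diamond (not q -> p) fails. ✗
g: no successors, so Diamond (not q -> p) fails. ✗
h: no successors, so Diamond (not q -> p) fails. ✗
That's 2 of 5 worlds, so 2/5.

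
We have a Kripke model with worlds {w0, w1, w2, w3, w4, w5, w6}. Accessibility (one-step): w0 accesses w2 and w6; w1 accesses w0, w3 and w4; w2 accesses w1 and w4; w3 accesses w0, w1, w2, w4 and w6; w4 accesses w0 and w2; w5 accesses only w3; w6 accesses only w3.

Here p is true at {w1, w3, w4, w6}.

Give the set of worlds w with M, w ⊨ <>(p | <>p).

w0: successors {w2, w6}; p | <>p there: w2:T, w6:T. ✓
w1: successors {w0, w3, w4}; p | <>p there: w0:T, w3:T, w4:T. ✓
w2: successors {w1, w4}; p | <>p there: w1:T, w4:T. ✓
w3: successors {w0, w1, w2, w4, w6}; p | <>p there: w0:T, w1:T, w2:T, w4:T, w6:T. ✓
w4: successors {w0, w2}; p | <>p there: w0:T, w2:T. ✓
w5: successors {w3}; p | <>p there: w3:T. ✓
w6: successors {w3}; p | <>p there: w3:T. ✓

{w0, w1, w2, w3, w4, w5, w6}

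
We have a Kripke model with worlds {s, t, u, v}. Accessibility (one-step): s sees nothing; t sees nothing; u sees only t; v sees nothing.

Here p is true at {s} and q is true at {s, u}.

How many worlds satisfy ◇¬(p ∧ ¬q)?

1

s: no successors, so ◇¬(p ∧ ¬q) fails. ✗
t: no successors, so ◇¬(p ∧ ¬q) fails. ✗
u: successors {t}; ¬(p ∧ ¬q) there: t:T. ✓
v: no successors, so ◇¬(p ∧ ¬q) fails. ✗
Satisfying worlds: {u}.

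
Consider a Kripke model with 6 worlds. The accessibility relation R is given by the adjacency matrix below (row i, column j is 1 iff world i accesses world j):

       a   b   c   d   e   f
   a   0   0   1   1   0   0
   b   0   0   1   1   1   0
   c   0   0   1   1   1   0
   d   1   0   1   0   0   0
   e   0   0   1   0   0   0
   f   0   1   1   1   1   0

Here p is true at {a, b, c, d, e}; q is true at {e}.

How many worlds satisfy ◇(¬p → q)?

a: successors {c, d}; ¬p → q there: c:T, d:T. ✓
b: successors {c, d, e}; ¬p → q there: c:T, d:T, e:T. ✓
c: successors {c, d, e}; ¬p → q there: c:T, d:T, e:T. ✓
d: successors {a, c}; ¬p → q there: a:T, c:T. ✓
e: successors {c}; ¬p → q there: c:T. ✓
f: successors {b, c, d, e}; ¬p → q there: b:T, c:T, d:T, e:T. ✓
Satisfying worlds: {a, b, c, d, e, f}.

6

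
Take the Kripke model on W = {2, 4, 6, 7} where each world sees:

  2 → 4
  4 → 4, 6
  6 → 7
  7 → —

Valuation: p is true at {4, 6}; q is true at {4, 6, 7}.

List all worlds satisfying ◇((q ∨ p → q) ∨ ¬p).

{2, 4, 6}

2: successors {4}; (q ∨ p → q) ∨ ¬p there: 4:T. ✓
4: successors {4, 6}; (q ∨ p → q) ∨ ¬p there: 4:T, 6:T. ✓
6: successors {7}; (q ∨ p → q) ∨ ¬p there: 7:T. ✓
7: no successors, so ◇((q ∨ p → q) ∨ ¬p) fails. ✗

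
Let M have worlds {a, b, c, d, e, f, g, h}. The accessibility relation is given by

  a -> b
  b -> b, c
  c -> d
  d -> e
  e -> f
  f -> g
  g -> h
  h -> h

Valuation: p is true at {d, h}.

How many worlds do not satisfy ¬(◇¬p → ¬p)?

7

a: ◇¬p → ¬p is T. ✗
b: ◇¬p → ¬p is T. ✗
c: ◇¬p → ¬p is T. ✗
d: ◇¬p → ¬p is F. ✓
e: ◇¬p → ¬p is T. ✗
f: ◇¬p → ¬p is T. ✗
g: ◇¬p → ¬p is T. ✗
h: ◇¬p → ¬p is T. ✗
Satisfying worlds: {d}.
So ¬(◇¬p → ¬p) fails at the other 7 worlds.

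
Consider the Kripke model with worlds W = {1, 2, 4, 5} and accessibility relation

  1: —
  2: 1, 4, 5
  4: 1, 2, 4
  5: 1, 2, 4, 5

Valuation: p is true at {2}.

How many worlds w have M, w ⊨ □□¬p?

1: no successors, so □□¬p holds vacuously. ✓
2: successors {1, 4, 5}; □¬p there: 1:T, 4:F, 5:F. ✗
4: successors {1, 2, 4}; □¬p there: 1:T, 2:T, 4:F. ✗
5: successors {1, 2, 4, 5}; □¬p there: 1:T, 2:T, 4:F, 5:F. ✗
Satisfying worlds: {1}.

1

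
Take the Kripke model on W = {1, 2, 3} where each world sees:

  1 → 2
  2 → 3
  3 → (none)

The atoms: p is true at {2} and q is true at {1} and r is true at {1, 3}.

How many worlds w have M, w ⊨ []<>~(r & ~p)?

1: successors {2}; <>~(r & ~p) there: 2:F. ✗
2: successors {3}; <>~(r & ~p) there: 3:F. ✗
3: no successors, so []<>~(r & ~p) holds vacuously. ✓
Satisfying worlds: {3}.

1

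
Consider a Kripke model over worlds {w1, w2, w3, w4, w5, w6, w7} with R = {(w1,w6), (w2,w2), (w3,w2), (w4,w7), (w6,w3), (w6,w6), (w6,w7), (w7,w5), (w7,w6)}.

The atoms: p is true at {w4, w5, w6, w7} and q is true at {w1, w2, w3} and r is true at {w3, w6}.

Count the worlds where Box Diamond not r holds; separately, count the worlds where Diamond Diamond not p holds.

For Box Diamond not r:
w1: successors {w6}; Diamond not r there: w6:T. ✓
w2: successors {w2}; Diamond not r there: w2:T. ✓
w3: successors {w2}; Diamond not r there: w2:T. ✓
w4: successors {w7}; Diamond not r there: w7:T. ✓
w5: no successors, so Box Diamond not r holds vacuously. ✓
w6: successors {w3, w6, w7}; Diamond not r there: w3:T, w6:T, w7:T. ✓
w7: successors {w5, w6}; Diamond not r there: w5:F, w6:T. ✗
— 6 worlds.
For Diamond Diamond not p:
w1: successors {w6}; Diamond not p there: w6:T. ✓
w2: successors {w2}; Diamond not p there: w2:T. ✓
w3: successors {w2}; Diamond not p there: w2:T. ✓
w4: successors {w7}; Diamond not p there: w7:F. ✗
w5: no successors, so Diamond Diamond not p fails. ✗
w6: successors {w3, w6, w7}; Diamond not p there: w3:T, w6:T, w7:F. ✓
w7: successors {w5, w6}; Diamond not p there: w5:F, w6:T. ✓
— 5 worlds.

6 and 5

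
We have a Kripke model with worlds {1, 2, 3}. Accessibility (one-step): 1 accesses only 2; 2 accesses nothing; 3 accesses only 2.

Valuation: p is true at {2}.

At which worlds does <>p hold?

{1, 3}

1: successors {2}; p there: 2:T. ✓
2: no successors, so <>p fails. ✗
3: successors {2}; p there: 2:T. ✓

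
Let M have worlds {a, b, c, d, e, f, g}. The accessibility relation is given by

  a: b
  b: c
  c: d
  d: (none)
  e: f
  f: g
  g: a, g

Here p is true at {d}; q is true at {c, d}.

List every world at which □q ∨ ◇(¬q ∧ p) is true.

a: □q is F, ◇(¬q ∧ p) is F. ✗
b: □q is T, ◇(¬q ∧ p) is F. ✓
c: □q is T, ◇(¬q ∧ p) is F. ✓
d: □q is T, ◇(¬q ∧ p) is F. ✓
e: □q is F, ◇(¬q ∧ p) is F. ✗
f: □q is F, ◇(¬q ∧ p) is F. ✗
g: □q is F, ◇(¬q ∧ p) is F. ✗

{b, c, d}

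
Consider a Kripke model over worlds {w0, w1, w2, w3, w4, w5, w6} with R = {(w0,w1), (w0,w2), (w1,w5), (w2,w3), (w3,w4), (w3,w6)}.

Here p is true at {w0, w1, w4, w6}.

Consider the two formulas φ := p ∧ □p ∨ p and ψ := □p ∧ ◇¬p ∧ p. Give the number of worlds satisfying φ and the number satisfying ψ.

4 and 0

For p ∧ □p ∨ p:
w0: p ∧ □p is F, p is T. ✓
w1: p ∧ □p is F, p is T. ✓
w2: p ∧ □p is F, p is F. ✗
w3: p ∧ □p is F, p is F. ✗
w4: p ∧ □p is T, p is T. ✓
w5: p ∧ □p is F, p is F. ✗
w6: p ∧ □p is T, p is T. ✓
— 4 worlds.
For □p ∧ ◇¬p ∧ p:
w0: □p ∧ ◇¬p is F, p is T. ✗
w1: □p ∧ ◇¬p is F, p is T. ✗
w2: □p ∧ ◇¬p is F, p is F. ✗
w3: □p ∧ ◇¬p is F, p is F. ✗
w4: □p ∧ ◇¬p is F, p is T. ✗
w5: □p ∧ ◇¬p is F, p is F. ✗
w6: □p ∧ ◇¬p is F, p is T. ✗
— 0 worlds.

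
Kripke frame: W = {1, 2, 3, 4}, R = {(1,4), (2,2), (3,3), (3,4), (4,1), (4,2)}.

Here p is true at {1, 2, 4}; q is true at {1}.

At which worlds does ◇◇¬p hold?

{3}

1: successors {4}; ◇¬p there: 4:F. ✗
2: successors {2}; ◇¬p there: 2:F. ✗
3: successors {3, 4}; ◇¬p there: 3:T, 4:F. ✓
4: successors {1, 2}; ◇¬p there: 1:F, 2:F. ✗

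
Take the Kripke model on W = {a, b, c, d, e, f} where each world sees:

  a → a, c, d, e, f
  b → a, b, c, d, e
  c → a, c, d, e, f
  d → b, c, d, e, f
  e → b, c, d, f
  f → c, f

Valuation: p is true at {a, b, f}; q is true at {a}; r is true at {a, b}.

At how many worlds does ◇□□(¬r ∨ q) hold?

a: successors {a, c, d, e, f}; □□(¬r ∨ q) there: a:F, c:F, d:F, e:F, f:T. ✓
b: successors {a, b, c, d, e}; □□(¬r ∨ q) there: a:F, b:F, c:F, d:F, e:F. ✗
c: successors {a, c, d, e, f}; □□(¬r ∨ q) there: a:F, c:F, d:F, e:F, f:T. ✓
d: successors {b, c, d, e, f}; □□(¬r ∨ q) there: b:F, c:F, d:F, e:F, f:T. ✓
e: successors {b, c, d, f}; □□(¬r ∨ q) there: b:F, c:F, d:F, f:T. ✓
f: successors {c, f}; □□(¬r ∨ q) there: c:F, f:T. ✓
Satisfying worlds: {a, c, d, e, f}.

5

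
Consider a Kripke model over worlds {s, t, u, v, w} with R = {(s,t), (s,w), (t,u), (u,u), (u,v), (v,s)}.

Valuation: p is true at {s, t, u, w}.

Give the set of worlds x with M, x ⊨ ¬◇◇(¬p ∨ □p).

s: ◇◇(¬p ∨ □p) is F. ✓
t: ◇◇(¬p ∨ □p) is T. ✗
u: ◇◇(¬p ∨ □p) is T. ✗
v: ◇◇(¬p ∨ □p) is T. ✗
w: ◇◇(¬p ∨ □p) is F. ✓

{s, w}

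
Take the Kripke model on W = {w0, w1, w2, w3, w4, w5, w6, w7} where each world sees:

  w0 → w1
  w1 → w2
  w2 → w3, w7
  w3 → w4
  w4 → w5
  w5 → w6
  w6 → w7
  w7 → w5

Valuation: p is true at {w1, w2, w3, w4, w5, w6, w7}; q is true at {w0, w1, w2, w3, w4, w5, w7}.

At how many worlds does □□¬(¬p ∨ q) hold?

w0: successors {w1}; □¬(¬p ∨ q) there: w1:F. ✗
w1: successors {w2}; □¬(¬p ∨ q) there: w2:F. ✗
w2: successors {w3, w7}; □¬(¬p ∨ q) there: w3:F, w7:F. ✗
w3: successors {w4}; □¬(¬p ∨ q) there: w4:F. ✗
w4: successors {w5}; □¬(¬p ∨ q) there: w5:T. ✓
w5: successors {w6}; □¬(¬p ∨ q) there: w6:F. ✗
w6: successors {w7}; □¬(¬p ∨ q) there: w7:F. ✗
w7: successors {w5}; □¬(¬p ∨ q) there: w5:T. ✓
Satisfying worlds: {w4, w7}.

2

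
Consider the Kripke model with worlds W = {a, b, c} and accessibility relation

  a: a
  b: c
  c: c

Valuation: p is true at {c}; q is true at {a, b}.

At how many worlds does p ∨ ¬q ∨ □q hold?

2

a: p ∨ ¬q is F, □q is T. ✓
b: p ∨ ¬q is F, □q is F. ✗
c: p ∨ ¬q is T, □q is F. ✓
Satisfying worlds: {a, c}.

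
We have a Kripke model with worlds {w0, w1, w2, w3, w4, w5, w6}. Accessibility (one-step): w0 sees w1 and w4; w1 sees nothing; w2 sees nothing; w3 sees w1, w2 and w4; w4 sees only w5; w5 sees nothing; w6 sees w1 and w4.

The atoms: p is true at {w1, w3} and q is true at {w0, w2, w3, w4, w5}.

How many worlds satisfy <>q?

w0: successors {w1, w4}; q there: w1:F, w4:T. ✓
w1: no successors, so <>q fails. ✗
w2: no successors, so <>q fails. ✗
w3: successors {w1, w2, w4}; q there: w1:F, w2:T, w4:T. ✓
w4: successors {w5}; q there: w5:T. ✓
w5: no successors, so <>q fails. ✗
w6: successors {w1, w4}; q there: w1:F, w4:T. ✓
Satisfying worlds: {w0, w3, w4, w6}.

4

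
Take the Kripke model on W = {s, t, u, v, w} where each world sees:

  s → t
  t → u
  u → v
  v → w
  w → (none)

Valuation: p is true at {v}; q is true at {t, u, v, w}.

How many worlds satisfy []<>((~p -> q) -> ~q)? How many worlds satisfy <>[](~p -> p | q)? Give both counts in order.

For []<>((~p -> q) -> ~q):
s: successors {t}; <>((~p -> q) -> ~q) there: t:F. ✗
t: successors {u}; <>((~p -> q) -> ~q) there: u:F. ✗
u: successors {v}; <>((~p -> q) -> ~q) there: v:F. ✗
v: successors {w}; <>((~p -> q) -> ~q) there: w:F. ✗
w: no successors, so []<>((~p -> q) -> ~q) holds vacuously. ✓
— 1 world.
For <>[](~p -> p | q):
s: successors {t}; [](~p -> p | q) there: t:T. ✓
t: successors {u}; [](~p -> p | q) there: u:T. ✓
u: successors {v}; [](~p -> p | q) there: v:T. ✓
v: successors {w}; [](~p -> p | q) there: w:T. ✓
w: no successors, so <>[](~p -> p | q) fails. ✗
— 4 worlds.

1 and 4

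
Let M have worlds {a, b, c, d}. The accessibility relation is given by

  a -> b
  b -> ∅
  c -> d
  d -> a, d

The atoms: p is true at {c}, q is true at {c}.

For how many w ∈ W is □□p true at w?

a: successors {b}; □p there: b:T. ✓
b: no successors, so □□p holds vacuously. ✓
c: successors {d}; □p there: d:F. ✗
d: successors {a, d}; □p there: a:F, d:F. ✗
Satisfying worlds: {a, b}.

2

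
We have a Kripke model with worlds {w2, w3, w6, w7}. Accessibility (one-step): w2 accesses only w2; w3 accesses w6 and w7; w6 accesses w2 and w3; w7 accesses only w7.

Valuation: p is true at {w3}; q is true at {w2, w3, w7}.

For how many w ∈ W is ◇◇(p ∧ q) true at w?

w2: successors {w2}; ◇(p ∧ q) there: w2:F. ✗
w3: successors {w6, w7}; ◇(p ∧ q) there: w6:T, w7:F. ✓
w6: successors {w2, w3}; ◇(p ∧ q) there: w2:F, w3:F. ✗
w7: successors {w7}; ◇(p ∧ q) there: w7:F. ✗
Satisfying worlds: {w3}.

1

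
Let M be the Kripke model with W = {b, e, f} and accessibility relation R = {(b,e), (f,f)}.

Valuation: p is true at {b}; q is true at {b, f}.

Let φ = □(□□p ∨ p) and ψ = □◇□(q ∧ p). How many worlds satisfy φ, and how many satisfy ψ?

2 and 1

For □(□□p ∨ p):
b: successors {e}; □□p ∨ p there: e:T. ✓
e: no successors, so □(□□p ∨ p) holds vacuously. ✓
f: successors {f}; □□p ∨ p there: f:F. ✗
— 2 worlds.
For □◇□(q ∧ p):
b: successors {e}; ◇□(q ∧ p) there: e:F. ✗
e: no successors, so □◇□(q ∧ p) holds vacuously. ✓
f: successors {f}; ◇□(q ∧ p) there: f:F. ✗
— 1 world.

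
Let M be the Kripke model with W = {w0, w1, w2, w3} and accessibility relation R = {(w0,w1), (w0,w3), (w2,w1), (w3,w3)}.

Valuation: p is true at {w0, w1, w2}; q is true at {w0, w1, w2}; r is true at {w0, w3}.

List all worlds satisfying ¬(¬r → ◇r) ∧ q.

w0: ¬(¬r → ◇r) is F, q is T. ✗
w1: ¬(¬r → ◇r) is T, q is T. ✓
w2: ¬(¬r → ◇r) is T, q is T. ✓
w3: ¬(¬r → ◇r) is F, q is F. ✗

{w1, w2}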